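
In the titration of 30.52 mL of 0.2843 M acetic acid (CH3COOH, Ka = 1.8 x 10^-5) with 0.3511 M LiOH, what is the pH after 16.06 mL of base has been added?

5.01

Initial n(CH3COOH) = 0.2843 x 0.03052 = 0.008677 mol.
n(LiOH) added = 0.3511 x 0.01606 = 0.005639 mol, converting that many moles of CH3COOH to CH3COO-.
Remaining n(CH3COOH) = 0.003038 mol; n(CH3COO-) = 0.005639 mol.
By Henderson-Hasselbalch, pH = pKa + log([A^-]/[HA]) = 4.74 + log(0.005639/0.003038) = 4.74 + (+0.27) = 5.01.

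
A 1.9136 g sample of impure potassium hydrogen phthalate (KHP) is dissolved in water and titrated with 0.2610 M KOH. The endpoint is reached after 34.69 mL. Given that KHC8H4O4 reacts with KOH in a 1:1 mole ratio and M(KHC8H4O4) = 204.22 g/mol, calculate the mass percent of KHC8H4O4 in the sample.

96.6%

n(KOH) = 0.2610 x 0.03469 = 0.009054 mol.
n(KHC8H4O4) = 0.009054 / 1 = 0.009054 mol.
mass of KHC8H4O4 = 0.009054 x 204.22 = 1.849 g.
% purity = 1.849 / 1.9136 x 100 = 96.6%.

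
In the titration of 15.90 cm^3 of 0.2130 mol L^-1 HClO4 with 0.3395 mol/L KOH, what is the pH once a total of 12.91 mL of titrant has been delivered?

12.54

n(acid) = 0.2130 x 0.01590 = 0.003387 mol; n(KOH) added = 0.3395 x 0.01291 = 0.004383 mol.
Base is in excess by 0.004383 - 0.003387 = 0.0009962 mol in a total volume of 0.02881 L.
[OH^-] = 0.0009962/0.02881 = 0.03458 M, so pOH = 1.46 and pH = 14.00 - 1.46 = 12.54.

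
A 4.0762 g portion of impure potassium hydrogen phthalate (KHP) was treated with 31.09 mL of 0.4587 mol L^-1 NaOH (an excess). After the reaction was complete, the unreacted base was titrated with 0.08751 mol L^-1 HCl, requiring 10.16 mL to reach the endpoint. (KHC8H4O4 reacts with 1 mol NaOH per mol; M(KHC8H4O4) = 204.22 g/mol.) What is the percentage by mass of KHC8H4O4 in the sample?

Total n(NaOH) added = 0.4587 x 0.03109 = 0.01426 mol.
n(HCl) used = 0.08751 x 0.01016 = 0.0008891 mol, which equals the excess n(NaOH).
So n(NaOH) consumed by the sample = 0.01426 - 0.0008891 = 0.01337 mol.
n(KHC8H4O4) = 0.01337 / 1 = 0.01337 mol.
mass KHC8H4O4 = 0.01337 x 204.22 = 2.731 g, so %KHC8H4O4 = 2.731/4.0762 x 100 = 67.0%.

67.0%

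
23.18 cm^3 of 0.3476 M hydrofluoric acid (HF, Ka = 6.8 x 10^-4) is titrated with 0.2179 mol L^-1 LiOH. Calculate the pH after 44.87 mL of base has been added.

n(acid) = 0.3476 x 0.02318 = 0.008057 mol; n(LiOH) added = 0.2179 x 0.04487 = 0.009777 mol.
Base is in excess by 0.009777 - 0.008057 = 0.001720 mol in a total volume of 0.06805 L.
[OH^-] = 0.001720/0.06805 = 0.02527 M, so pOH = 1.60 and pH = 14.00 - 1.60 = 12.40.

12.40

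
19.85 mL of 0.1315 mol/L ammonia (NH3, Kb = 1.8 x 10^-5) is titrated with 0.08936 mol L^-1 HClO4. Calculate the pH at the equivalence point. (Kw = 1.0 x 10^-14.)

5.26

n(NH3) = 0.1315 x 0.01985 = 0.002610 mol; V(HClO4) at equivalence = 0.002610/0.08936 = 0.02921 L.
At equivalence the base is fully converted to NH4+; total volume = 0.04906 L, so [NH4+] = 0.002610/0.04906 = 0.05320 M.
Ka(NH4+) = Kw/Kb = 1.0e-14 / 1.8 x 10^-5 = 5.56e-10.
[H^+] = sqrt(Ka x [NH4+]) = sqrt(5.56e-10 x 0.05320) = 5.44e-6 M.
pH = -log(5.44e-6) = 5.26.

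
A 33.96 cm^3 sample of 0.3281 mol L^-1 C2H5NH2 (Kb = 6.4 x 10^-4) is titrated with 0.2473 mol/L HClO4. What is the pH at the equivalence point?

5.83

n(C2H5NH2) = 0.3281 x 0.03396 = 0.01114 mol; V(HClO4) at equivalence = 0.01114/0.2473 = 0.04506 L.
At equivalence the base is fully converted to C2H5NH3+; total volume = 0.07902 L, so [C2H5NH3+] = 0.01114/0.07902 = 0.1410 M.
Ka(C2H5NH3+) = Kw/Kb = 1.0e-14 / 6.4 x 10^-4 = 1.56e-11.
[H^+] = sqrt(Ka x [C2H5NH3+]) = sqrt(1.56e-11 x 0.1410) = 1.48e-6 M.
pH = -log(1.48e-6) = 5.83.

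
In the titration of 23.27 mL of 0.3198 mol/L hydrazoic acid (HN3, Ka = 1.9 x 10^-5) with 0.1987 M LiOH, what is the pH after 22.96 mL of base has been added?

4.92

Initial n(HN3) = 0.3198 x 0.02327 = 0.007442 mol.
n(LiOH) added = 0.1987 x 0.02296 = 0.004562 mol, converting that many moles of HN3 to N3-.
Remaining n(HN3) = 0.002880 mol; n(N3-) = 0.004562 mol.
By Henderson-Hasselbalch, pH = pKa + log([A^-]/[HA]) = 4.72 + log(0.004562/0.002880) = 4.72 + (+0.20) = 4.92.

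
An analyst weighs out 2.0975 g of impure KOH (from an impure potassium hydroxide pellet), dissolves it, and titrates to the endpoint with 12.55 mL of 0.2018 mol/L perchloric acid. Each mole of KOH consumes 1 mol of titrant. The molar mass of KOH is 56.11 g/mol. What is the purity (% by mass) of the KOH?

6.77%

n(HClO4) = 0.2018 x 0.01255 = 0.002533 mol.
n(KOH) = 0.002533 / 1 = 0.002533 mol.
mass of KOH = 0.002533 x 56.11 = 0.1421 g.
% purity = 0.1421 / 2.0975 x 100 = 6.77%.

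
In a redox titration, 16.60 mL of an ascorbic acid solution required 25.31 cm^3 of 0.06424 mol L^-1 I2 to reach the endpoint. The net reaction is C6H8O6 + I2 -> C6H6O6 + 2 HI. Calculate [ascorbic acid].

n(I2) = 0.06424 x 0.02531 = 0.001626 mol.
From the balanced equation, 1 mol I2 reacts with 1 mol ascorbic acid, so n(ascorbic acid) = 0.001626 x 1/1 = 0.001626 mol.
[ascorbic acid] = 0.001626 / 0.01660 L = 0.0979 M.

0.0979 M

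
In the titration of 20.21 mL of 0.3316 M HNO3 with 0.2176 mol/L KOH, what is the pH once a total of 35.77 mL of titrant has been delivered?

n(acid) = 0.3316 x 0.02021 = 0.006702 mol; n(KOH) added = 0.2176 x 0.03577 = 0.007784 mol.
Base is in excess by 0.007784 - 0.006702 = 0.001082 mol in a total volume of 0.05598 L.
[OH^-] = 0.001082/0.05598 = 0.01933 M, so pOH = 1.71 and pH = 14.00 - 1.71 = 12.29.

12.29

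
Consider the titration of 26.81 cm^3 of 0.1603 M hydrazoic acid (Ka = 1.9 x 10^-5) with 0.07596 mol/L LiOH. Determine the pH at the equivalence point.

8.72

n(HN3) = 0.1603 x 0.02681 = 0.004298 mol; V(LiOH) at equivalence = 0.004298/0.07596 = 0.05658 L.
At equivalence all the acid is converted to N3-; total volume = 0.02681 + 0.05658 = 0.08339 L, so [N3-] = 0.004298/0.08339 = 0.05154 M.
Kb = Kw/Ka = 1.0e-14 / 1.9 x 10^-5 = 5.26e-10.
[OH^-] = sqrt(Kb x [N3-]) = sqrt(5.26e-10 x 0.05154) = 5.21e-6 M.
pOH = 5.28, so pH = 14.00 - 5.28 = 8.72.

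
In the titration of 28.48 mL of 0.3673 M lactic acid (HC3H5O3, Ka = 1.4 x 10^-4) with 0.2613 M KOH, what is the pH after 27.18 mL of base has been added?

Initial n(HC3H5O3) = 0.3673 x 0.02848 = 0.01046 mol.
n(KOH) added = 0.2613 x 0.02718 = 0.007102 mol, converting that many moles of HC3H5O3 to C3H5O3-.
Remaining n(HC3H5O3) = 0.003359 mol; n(C3H5O3-) = 0.007102 mol.
By Henderson-Hasselbalch, pH = pKa + log([A^-]/[HA]) = 3.85 + log(0.007102/0.003359) = 3.85 + (+0.33) = 4.18.

4.18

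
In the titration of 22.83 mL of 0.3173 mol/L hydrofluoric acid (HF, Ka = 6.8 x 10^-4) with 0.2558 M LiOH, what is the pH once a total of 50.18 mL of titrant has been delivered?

12.88

n(acid) = 0.3173 x 0.02283 = 0.007244 mol; n(LiOH) added = 0.2558 x 0.05018 = 0.01284 mol.
Base is in excess by 0.01284 - 0.007244 = 0.005592 mol in a total volume of 0.07301 L.
[OH^-] = 0.005592/0.07301 = 0.07659 M, so pOH = 1.12 and pH = 14.00 - 1.12 = 12.88.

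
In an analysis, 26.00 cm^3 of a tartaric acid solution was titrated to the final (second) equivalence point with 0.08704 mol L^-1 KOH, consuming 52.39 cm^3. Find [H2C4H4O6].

0.0877 M

n(KOH) = 0.08704 x 0.05239 = 0.004560 mol.
At the final (second) equivalence point, 2 mol OH^- react per mol H2C4H4O6, so n(H2C4H4O6) = 0.004560 / 2 = 0.002280 mol.
[H2C4H4O6] = 0.002280 / 0.02600 L = 0.0877 M.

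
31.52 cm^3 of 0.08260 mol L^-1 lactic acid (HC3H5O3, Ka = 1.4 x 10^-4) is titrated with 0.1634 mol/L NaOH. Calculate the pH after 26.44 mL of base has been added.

12.47

n(acid) = 0.08260 x 0.03152 = 0.002604 mol; n(NaOH) added = 0.1634 x 0.02644 = 0.004320 mol.
Base is in excess by 0.004320 - 0.002604 = 0.001717 mol in a total volume of 0.05796 L.
[OH^-] = 0.001717/0.05796 = 0.02962 M, so pOH = 1.53 and pH = 14.00 - 1.53 = 12.47.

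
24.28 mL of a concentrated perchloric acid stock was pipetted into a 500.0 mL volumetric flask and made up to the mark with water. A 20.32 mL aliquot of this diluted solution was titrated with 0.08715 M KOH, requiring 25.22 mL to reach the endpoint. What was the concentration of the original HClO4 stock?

2.23 M

n(KOH) = 0.08715 x 0.02522 = 0.002198 mol.
n(HClO4) in the aliquot = 0.002198 mol.
[diluted HClO4] = 0.002198 / 0.02032 = 0.1082 M.
Dilution factor = 500.0/24.28 = 20.59, so [stock] = 0.1082 x 20.59 = 2.23 M.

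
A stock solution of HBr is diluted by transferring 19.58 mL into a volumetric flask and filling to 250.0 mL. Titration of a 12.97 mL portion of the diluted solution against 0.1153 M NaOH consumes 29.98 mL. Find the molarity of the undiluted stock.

3.40 M

n(NaOH) = 0.1153 x 0.02998 = 0.003457 mol.
n(HBr) in the aliquot = 0.003457 mol.
[diluted HBr] = 0.003457 / 0.01297 = 0.2665 M.
Dilution factor = 250.0/19.58 = 12.77, so [stock] = 0.2665 x 12.77 = 3.40 M.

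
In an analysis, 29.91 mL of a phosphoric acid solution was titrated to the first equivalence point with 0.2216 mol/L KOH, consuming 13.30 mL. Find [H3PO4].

n(KOH) = 0.2216 x 0.01330 = 0.002947 mol.
At the first equivalence point, 1 mol OH^- react per mol H3PO4, so n(H3PO4) = 0.002947 / 1 = 0.002947 mol.
[H3PO4] = 0.002947 / 0.02991 L = 0.0985 M.

0.0985 M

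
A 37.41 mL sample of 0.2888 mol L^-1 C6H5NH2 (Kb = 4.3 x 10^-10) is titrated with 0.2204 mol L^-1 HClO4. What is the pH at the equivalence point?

2.77

n(C6H5NH2) = 0.2888 x 0.03741 = 0.01080 mol; V(HClO4) at equivalence = 0.01080/0.2204 = 0.04902 L.
At equivalence the base is fully converted to C6H5NH3+; total volume = 0.08643 L, so [C6H5NH3+] = 0.01080/0.08643 = 0.1250 M.
Ka(C6H5NH3+) = Kw/Kb = 1.0e-14 / 4.3 x 10^-10 = 2.33e-5.
[H^+] = sqrt(Ka x [C6H5NH3+]) = sqrt(2.33e-5 x 0.1250) = 0.00171 M.
pH = -log(0.00171) = 2.77.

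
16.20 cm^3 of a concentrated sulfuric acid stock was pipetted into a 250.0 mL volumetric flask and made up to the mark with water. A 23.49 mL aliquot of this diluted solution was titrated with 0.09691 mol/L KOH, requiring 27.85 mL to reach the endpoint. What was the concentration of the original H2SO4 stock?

n(KOH) = 0.09691 x 0.02785 = 0.002699 mol.
n(H2SO4) in the aliquot = 0.002699 x 1/2 = 0.001349 mol.
[diluted H2SO4] = 0.001349 / 0.02349 = 0.05745 M.
Dilution factor = 250.0/16.20 = 15.43, so [stock] = 0.05745 x 15.43 = 0.887 M.

0.887 M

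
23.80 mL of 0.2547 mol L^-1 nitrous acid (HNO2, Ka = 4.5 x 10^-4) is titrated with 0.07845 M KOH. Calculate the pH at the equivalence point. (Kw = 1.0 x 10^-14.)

8.06

n(HNO2) = 0.2547 x 0.02380 = 0.006062 mol; V(KOH) at equivalence = 0.006062/0.07845 = 0.07727 L.
At equivalence all the acid is converted to NO2-; total volume = 0.02380 + 0.07727 = 0.1011 L, so [NO2-] = 0.006062/0.1011 = 0.05998 M.
Kb = Kw/Ka = 1.0e-14 / 4.5 x 10^-4 = 2.22e-11.
[OH^-] = sqrt(Kb x [NO2-]) = sqrt(2.22e-11 x 0.05998) = 1.15e-6 M.
pOH = 5.94, so pH = 14.00 - 5.94 = 8.06.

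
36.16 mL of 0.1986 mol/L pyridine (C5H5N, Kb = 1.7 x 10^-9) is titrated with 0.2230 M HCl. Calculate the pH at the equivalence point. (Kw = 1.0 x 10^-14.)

n(C5H5N) = 0.1986 x 0.03616 = 0.007181 mol; V(HCl) at equivalence = 0.007181/0.2230 = 0.03220 L.
At equivalence the base is fully converted to C5H5NH+; total volume = 0.06836 L, so [C5H5NH+] = 0.007181/0.06836 = 0.1050 M.
Ka(C5H5NH+) = Kw/Kb = 1.0e-14 / 1.7 x 10^-9 = 5.88e-6.
[H^+] = sqrt(Ka x [C5H5NH+]) = sqrt(5.88e-6 x 0.1050) = 0.000786 M.
pH = -log(0.000786) = 3.10.

3.10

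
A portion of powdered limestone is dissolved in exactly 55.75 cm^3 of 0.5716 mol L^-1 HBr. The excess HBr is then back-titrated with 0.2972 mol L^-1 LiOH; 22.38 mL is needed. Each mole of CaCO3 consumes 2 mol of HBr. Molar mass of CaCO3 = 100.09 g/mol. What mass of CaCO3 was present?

Total n(HBr) added = 0.5716 x 0.05575 = 0.03187 mol.
n(LiOH) used = 0.2972 x 0.02238 = 0.006651 mol, which equals the excess n(HBr).
So n(HBr) consumed by the sample = 0.03187 - 0.006651 = 0.02522 mol.
n(CaCO3) = 0.02522 / 2 = 0.01261 mol.
mass = 0.01261 mol x 100.09 g/mol = 1.26 g.

1.26 g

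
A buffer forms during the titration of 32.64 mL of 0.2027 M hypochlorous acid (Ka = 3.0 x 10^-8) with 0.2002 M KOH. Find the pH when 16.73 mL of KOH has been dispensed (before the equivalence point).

Initial n(HClO) = 0.2027 x 0.03264 = 0.006616 mol.
n(KOH) added = 0.2002 x 0.01673 = 0.003349 mol, converting that many moles of HClO to ClO-.
Remaining n(HClO) = 0.003267 mol; n(ClO-) = 0.003349 mol.
By Henderson-Hasselbalch, pH = pKa + log([A^-]/[HA]) = 7.52 + log(0.003349/0.003267) = 7.52 + (+0.01) = 7.53.

7.53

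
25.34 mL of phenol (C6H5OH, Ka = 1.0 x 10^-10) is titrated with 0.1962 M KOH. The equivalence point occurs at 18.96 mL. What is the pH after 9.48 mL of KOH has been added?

10.00

9.48 mL is exactly half the equivalence volume (18.96/2), i.e. the half-equivalence point.
There, n(HA) = n(A^-), so pH = pKa = -log(1.0 x 10^-10) = 10.00.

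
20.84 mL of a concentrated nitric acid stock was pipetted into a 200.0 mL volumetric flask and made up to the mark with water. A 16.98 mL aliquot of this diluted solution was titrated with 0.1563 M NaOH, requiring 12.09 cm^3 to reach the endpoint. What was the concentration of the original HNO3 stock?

1.07 M

n(NaOH) = 0.1563 x 0.01209 = 0.001890 mol.
n(HNO3) in the aliquot = 0.001890 mol.
[diluted HNO3] = 0.001890 / 0.01698 = 0.1113 M.
Dilution factor = 200.0/20.84 = 9.597, so [stock] = 0.1113 x 9.597 = 1.07 M.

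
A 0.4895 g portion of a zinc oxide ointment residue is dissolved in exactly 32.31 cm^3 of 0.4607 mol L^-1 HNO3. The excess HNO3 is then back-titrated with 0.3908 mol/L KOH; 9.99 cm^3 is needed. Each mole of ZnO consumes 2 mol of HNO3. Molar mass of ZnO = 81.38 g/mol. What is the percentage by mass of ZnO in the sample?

91.3%

Total n(HNO3) added = 0.4607 x 0.03231 = 0.01489 mol.
n(KOH) used = 0.3908 x 0.009990 = 0.003904 mol, which equals the excess n(HNO3).
So n(HNO3) consumed by the sample = 0.01489 - 0.003904 = 0.01098 mol.
n(ZnO) = 0.01098 / 2 = 0.005491 mol.
mass ZnO = 0.005491 x 81.38 = 0.4468 g, so %ZnO = 0.4468/0.4895 x 100 = 91.3%.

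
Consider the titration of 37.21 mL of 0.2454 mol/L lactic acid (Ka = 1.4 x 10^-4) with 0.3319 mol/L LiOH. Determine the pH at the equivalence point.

8.50

n(HC3H5O3) = 0.2454 x 0.03721 = 0.009131 mol; V(LiOH) at equivalence = 0.009131/0.3319 = 0.02751 L.
At equivalence all the acid is converted to C3H5O3-; total volume = 0.03721 + 0.02751 = 0.06472 L, so [C3H5O3-] = 0.009131/0.06472 = 0.1411 M.
Kb = Kw/Ka = 1.0e-14 / 1.4 x 10^-4 = 7.14e-11.
[OH^-] = sqrt(Kb x [C3H5O3-]) = sqrt(7.14e-11 x 0.1411) = 3.17e-6 M.
pOH = 5.50, so pH = 14.00 - 5.50 = 8.50.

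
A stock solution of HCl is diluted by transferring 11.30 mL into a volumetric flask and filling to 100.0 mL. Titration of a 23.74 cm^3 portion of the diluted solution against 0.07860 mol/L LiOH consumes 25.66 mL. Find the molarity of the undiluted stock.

n(LiOH) = 0.07860 x 0.02566 = 0.002017 mol.
n(HCl) in the aliquot = 0.002017 mol.
[diluted HCl] = 0.002017 / 0.02374 = 0.08496 M.
Dilution factor = 100.0/11.30 = 8.850, so [stock] = 0.08496 x 8.850 = 0.752 M.

0.752 M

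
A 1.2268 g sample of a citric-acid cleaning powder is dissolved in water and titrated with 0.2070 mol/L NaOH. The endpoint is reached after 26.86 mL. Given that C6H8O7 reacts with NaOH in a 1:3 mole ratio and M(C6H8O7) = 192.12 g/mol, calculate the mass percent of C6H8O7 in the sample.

29.0%

n(NaOH) = 0.2070 x 0.02686 = 0.005560 mol.
n(C6H8O7) = 0.005560 / 3 = 0.001853 mol.
mass of C6H8O7 = 0.001853 x 192.12 = 0.3561 g.
% purity = 0.3561 / 1.2268 x 100 = 29.0%.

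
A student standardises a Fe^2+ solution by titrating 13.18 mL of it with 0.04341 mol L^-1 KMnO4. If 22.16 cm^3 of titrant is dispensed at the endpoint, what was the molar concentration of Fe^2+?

n(KMnO4) = 0.04341 x 0.02216 = 0.0009620 mol.
From the balanced equation, 1 mol KMnO4 reacts with 5 mol Fe^2+, so n(Fe^2+) = 0.0009620 x 5/1 = 0.004810 mol.
[Fe^2+] = 0.004810 / 0.01318 L = 0.365 M.

0.365 M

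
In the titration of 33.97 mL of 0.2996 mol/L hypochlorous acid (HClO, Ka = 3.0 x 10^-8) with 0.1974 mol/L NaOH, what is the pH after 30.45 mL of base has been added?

7.68

Initial n(HClO) = 0.2996 x 0.03397 = 0.01018 mol.
n(NaOH) added = 0.1974 x 0.03045 = 0.006011 mol, converting that many moles of HClO to ClO-.
Remaining n(HClO) = 0.004167 mol; n(ClO-) = 0.006011 mol.
By Henderson-Hasselbalch, pH = pKa + log([A^-]/[HA]) = 7.52 + log(0.006011/0.004167) = 7.52 + (+0.16) = 7.68.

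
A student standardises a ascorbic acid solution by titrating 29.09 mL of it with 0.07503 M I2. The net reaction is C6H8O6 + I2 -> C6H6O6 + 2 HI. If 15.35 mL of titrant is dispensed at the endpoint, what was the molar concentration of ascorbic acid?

0.0396 M

n(I2) = 0.07503 x 0.01535 = 0.001152 mol.
From the balanced equation, 1 mol I2 reacts with 1 mol ascorbic acid, so n(ascorbic acid) = 0.001152 x 1/1 = 0.001152 mol.
[ascorbic acid] = 0.001152 / 0.02909 L = 0.0396 M.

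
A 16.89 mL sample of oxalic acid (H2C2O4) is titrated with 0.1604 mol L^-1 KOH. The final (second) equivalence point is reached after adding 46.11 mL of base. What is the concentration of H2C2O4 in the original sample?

0.219 M

n(KOH) = 0.1604 x 0.04611 = 0.007396 mol.
At the final (second) equivalence point, 2 mol OH^- react per mol H2C2O4, so n(H2C2O4) = 0.007396 / 2 = 0.003698 mol.
[H2C2O4] = 0.003698 / 0.01689 L = 0.219 M.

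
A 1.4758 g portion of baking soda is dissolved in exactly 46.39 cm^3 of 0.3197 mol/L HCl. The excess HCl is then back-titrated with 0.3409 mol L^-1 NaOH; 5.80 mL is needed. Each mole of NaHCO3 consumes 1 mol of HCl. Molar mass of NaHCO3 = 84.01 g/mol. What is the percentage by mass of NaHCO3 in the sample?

Total n(HCl) added = 0.3197 x 0.04639 = 0.01483 mol.
n(NaOH) used = 0.3409 x 0.005800 = 0.001977 mol, which equals the excess n(HCl).
So n(HCl) consumed by the sample = 0.01483 - 0.001977 = 0.01285 mol.
n(NaHCO3) = 0.01285 / 1 = 0.01285 mol.
mass NaHCO3 = 0.01285 x 84.01 = 1.080 g, so %NaHCO3 = 1.080/1.4758 x 100 = 73.2%.

73.2%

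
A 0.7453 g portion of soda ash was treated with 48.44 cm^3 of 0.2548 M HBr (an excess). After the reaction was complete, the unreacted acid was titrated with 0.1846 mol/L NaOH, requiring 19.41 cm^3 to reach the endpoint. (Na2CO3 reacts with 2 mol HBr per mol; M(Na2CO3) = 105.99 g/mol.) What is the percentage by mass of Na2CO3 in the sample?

62.3%

Total n(HBr) added = 0.2548 x 0.04844 = 0.01234 mol.
n(NaOH) used = 0.1846 x 0.01941 = 0.003583 mol, which equals the excess n(HBr).
So n(HBr) consumed by the sample = 0.01234 - 0.003583 = 0.008759 mol.
n(Na2CO3) = 0.008759 / 2 = 0.004380 mol.
mass Na2CO3 = 0.004380 x 105.99 = 0.4642 g, so %Na2CO3 = 0.4642/0.7453 x 100 = 62.3%.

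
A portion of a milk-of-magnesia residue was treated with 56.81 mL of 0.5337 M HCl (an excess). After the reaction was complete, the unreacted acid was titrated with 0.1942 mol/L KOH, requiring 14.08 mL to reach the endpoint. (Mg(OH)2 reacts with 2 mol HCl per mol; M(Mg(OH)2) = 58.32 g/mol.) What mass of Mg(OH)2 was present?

Total n(HCl) added = 0.5337 x 0.05681 = 0.03032 mol.
n(KOH) used = 0.1942 x 0.01408 = 0.002734 mol, which equals the excess n(HCl).
So n(HCl) consumed by the sample = 0.03032 - 0.002734 = 0.02759 mol.
n(Mg(OH)2) = 0.02759 / 2 = 0.01379 mol.
mass = 0.01379 mol x 58.32 g/mol = 0.804 g.

0.804 g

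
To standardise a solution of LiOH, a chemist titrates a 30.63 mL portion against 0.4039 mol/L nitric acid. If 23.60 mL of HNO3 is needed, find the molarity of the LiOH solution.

0.311 M

n(HNO3) delivered = 0.4039 x 0.02360 = 0.009532 mol.
For a 1:1 reaction, n(LiOH) = 0.009532 mol.
[LiOH] = 0.009532 mol / 0.03063 L = 0.311 M.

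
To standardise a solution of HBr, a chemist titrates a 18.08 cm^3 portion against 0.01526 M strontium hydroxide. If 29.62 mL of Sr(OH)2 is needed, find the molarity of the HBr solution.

n(Sr(OH)2) delivered = 0.01526 x 0.02962 = 0.0004520 mol.
The reaction is 2 HBr + 1 Sr(OH)2, so n(HBr) = 0.0004520 x 2/1 = 0.0009040 mol.
[HBr] = 0.0009040 mol / 0.01808 L = 0.0500 M.

0.0500 M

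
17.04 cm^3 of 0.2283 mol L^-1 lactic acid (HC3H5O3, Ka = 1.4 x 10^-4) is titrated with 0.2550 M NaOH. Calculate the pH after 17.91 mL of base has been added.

12.29

n(acid) = 0.2283 x 0.01704 = 0.003890 mol; n(NaOH) added = 0.2550 x 0.01791 = 0.004567 mol.
Base is in excess by 0.004567 - 0.003890 = 0.0006768 mol in a total volume of 0.03495 L.
[OH^-] = 0.0006768/0.03495 = 0.01937 M, so pOH = 1.71 and pH = 14.00 - 1.71 = 12.29.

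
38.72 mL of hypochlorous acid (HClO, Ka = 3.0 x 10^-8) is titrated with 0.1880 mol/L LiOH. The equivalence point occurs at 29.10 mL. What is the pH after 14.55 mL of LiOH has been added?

14.55 mL is exactly half the equivalence volume (29.10/2), i.e. the half-equivalence point.
There, n(HA) = n(A^-), so pH = pKa = -log(3.0 x 10^-8) = 7.52.

7.52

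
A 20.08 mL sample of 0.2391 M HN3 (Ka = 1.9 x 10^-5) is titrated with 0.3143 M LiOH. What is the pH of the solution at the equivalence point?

n(HN3) = 0.2391 x 0.02008 = 0.004801 mol; V(LiOH) at equivalence = 0.004801/0.3143 = 0.01528 L.
At equivalence all the acid is converted to N3-; total volume = 0.02008 + 0.01528 = 0.03536 L, so [N3-] = 0.004801/0.03536 = 0.1358 M.
Kb = Kw/Ka = 1.0e-14 / 1.9 x 10^-5 = 5.26e-10.
[OH^-] = sqrt(Kb x [N3-]) = sqrt(5.26e-10 x 0.1358) = 8.45e-6 M.
pOH = 5.07, so pH = 14.00 - 5.07 = 8.93.

8.93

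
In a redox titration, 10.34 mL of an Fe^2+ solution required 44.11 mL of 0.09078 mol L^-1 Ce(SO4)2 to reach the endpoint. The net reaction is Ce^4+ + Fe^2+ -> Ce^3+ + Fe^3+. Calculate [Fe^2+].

n(Ce(SO4)2) = 0.09078 x 0.04411 = 0.004004 mol.
From the balanced equation, 1 mol Ce(SO4)2 reacts with 1 mol Fe^2+, so n(Fe^2+) = 0.004004 x 1/1 = 0.004004 mol.
[Fe^2+] = 0.004004 / 0.01034 L = 0.387 M.

0.387 M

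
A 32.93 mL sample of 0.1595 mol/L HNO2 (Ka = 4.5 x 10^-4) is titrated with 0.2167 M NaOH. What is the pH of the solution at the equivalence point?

n(HNO2) = 0.1595 x 0.03293 = 0.005252 mol; V(NaOH) at equivalence = 0.005252/0.2167 = 0.02424 L.
At equivalence all the acid is converted to NO2-; total volume = 0.03293 + 0.02424 = 0.05717 L, so [NO2-] = 0.005252/0.05717 = 0.09188 M.
Kb = Kw/Ka = 1.0e-14 / 4.5 x 10^-4 = 2.22e-11.
[OH^-] = sqrt(Kb x [NO2-]) = sqrt(2.22e-11 x 0.09188) = 1.43e-6 M.
pOH = 5.85, so pH = 14.00 - 5.85 = 8.15.

8.15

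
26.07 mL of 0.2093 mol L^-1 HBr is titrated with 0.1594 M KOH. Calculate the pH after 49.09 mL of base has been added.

12.50

n(acid) = 0.2093 x 0.02607 = 0.005456 mol; n(KOH) added = 0.1594 x 0.04909 = 0.007825 mol.
Base is in excess by 0.007825 - 0.005456 = 0.002368 mol in a total volume of 0.07516 L.
[OH^-] = 0.002368/0.07516 = 0.03151 M, so pOH = 1.50 and pH = 14.00 - 1.50 = 12.50.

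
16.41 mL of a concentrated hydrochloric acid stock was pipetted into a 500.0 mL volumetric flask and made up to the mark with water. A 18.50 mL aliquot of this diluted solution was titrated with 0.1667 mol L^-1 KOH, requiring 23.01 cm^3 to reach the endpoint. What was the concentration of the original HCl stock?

n(KOH) = 0.1667 x 0.02301 = 0.003836 mol.
n(HCl) in the aliquot = 0.003836 mol.
[diluted HCl] = 0.003836 / 0.01850 = 0.2073 M.
Dilution factor = 500.0/16.41 = 30.47, so [stock] = 0.2073 x 30.47 = 6.32 M.

6.32 M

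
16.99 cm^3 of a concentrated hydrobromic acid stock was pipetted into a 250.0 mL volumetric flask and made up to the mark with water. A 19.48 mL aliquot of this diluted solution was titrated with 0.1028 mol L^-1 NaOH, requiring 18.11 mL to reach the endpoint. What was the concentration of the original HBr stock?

1.41 M

n(NaOH) = 0.1028 x 0.01811 = 0.001862 mol.
n(HBr) in the aliquot = 0.001862 mol.
[diluted HBr] = 0.001862 / 0.01948 = 0.09557 M.
Dilution factor = 250.0/16.99 = 14.71, so [stock] = 0.09557 x 14.71 = 1.41 M.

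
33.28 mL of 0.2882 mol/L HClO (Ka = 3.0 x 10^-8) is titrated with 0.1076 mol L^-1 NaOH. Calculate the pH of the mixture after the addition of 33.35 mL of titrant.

Initial n(HClO) = 0.2882 x 0.03328 = 0.009591 mol.
n(NaOH) added = 0.1076 x 0.03335 = 0.003588 mol, converting that many moles of HClO to ClO-.
Remaining n(HClO) = 0.006003 mol; n(ClO-) = 0.003588 mol.
By Henderson-Hasselbalch, pH = pKa + log([A^-]/[HA]) = 7.52 + log(0.003588/0.006003) = 7.52 + (-0.22) = 7.30.

7.30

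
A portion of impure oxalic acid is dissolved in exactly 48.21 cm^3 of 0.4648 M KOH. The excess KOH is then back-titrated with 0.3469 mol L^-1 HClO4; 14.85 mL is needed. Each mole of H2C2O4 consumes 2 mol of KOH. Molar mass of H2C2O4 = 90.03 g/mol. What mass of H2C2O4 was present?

0.777 g

Total n(KOH) added = 0.4648 x 0.04821 = 0.02241 mol.
n(HClO4) used = 0.3469 x 0.01485 = 0.005151 mol, which equals the excess n(KOH).
So n(KOH) consumed by the sample = 0.02241 - 0.005151 = 0.01726 mol.
n(H2C2O4) = 0.01726 / 2 = 0.008628 mol.
mass = 0.008628 mol x 90.03 g/mol = 0.777 g.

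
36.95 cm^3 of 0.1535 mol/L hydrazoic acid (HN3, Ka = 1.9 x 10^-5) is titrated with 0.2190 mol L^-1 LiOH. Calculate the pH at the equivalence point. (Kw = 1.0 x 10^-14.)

n(HN3) = 0.1535 x 0.03695 = 0.005672 mol; V(LiOH) at equivalence = 0.005672/0.2190 = 0.02590 L.
At equivalence all the acid is converted to N3-; total volume = 0.03695 + 0.02590 = 0.06285 L, so [N3-] = 0.005672/0.06285 = 0.09025 M.
Kb = Kw/Ka = 1.0e-14 / 1.9 x 10^-5 = 5.26e-10.
[OH^-] = sqrt(Kb x [N3-]) = sqrt(5.26e-10 x 0.09025) = 6.89e-6 M.
pOH = 5.16, so pH = 14.00 - 5.16 = 8.84.

8.84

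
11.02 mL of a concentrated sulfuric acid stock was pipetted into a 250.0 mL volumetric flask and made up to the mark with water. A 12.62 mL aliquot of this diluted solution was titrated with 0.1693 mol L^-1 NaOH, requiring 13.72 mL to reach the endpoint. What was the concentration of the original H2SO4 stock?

2.09 M

n(NaOH) = 0.1693 x 0.01372 = 0.002323 mol.
n(H2SO4) in the aliquot = 0.002323 x 1/2 = 0.001161 mol.
[diluted H2SO4] = 0.001161 / 0.01262 = 0.09203 M.
Dilution factor = 250.0/11.02 = 22.69, so [stock] = 0.09203 x 22.69 = 2.09 M.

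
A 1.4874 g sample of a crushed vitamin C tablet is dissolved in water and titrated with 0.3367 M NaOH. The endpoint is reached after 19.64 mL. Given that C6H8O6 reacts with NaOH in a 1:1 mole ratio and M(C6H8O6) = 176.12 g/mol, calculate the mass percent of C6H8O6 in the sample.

78.3%

n(NaOH) = 0.3367 x 0.01964 = 0.006613 mol.
n(C6H8O6) = 0.006613 / 1 = 0.006613 mol.
mass of C6H8O6 = 0.006613 x 176.12 = 1.165 g.
% purity = 1.165 / 1.4874 x 100 = 78.3%.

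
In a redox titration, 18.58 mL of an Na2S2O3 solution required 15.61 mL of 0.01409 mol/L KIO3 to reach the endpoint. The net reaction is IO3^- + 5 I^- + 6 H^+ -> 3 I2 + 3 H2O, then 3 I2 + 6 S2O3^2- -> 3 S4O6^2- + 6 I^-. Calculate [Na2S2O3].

0.0710 M

n(KIO3) = 0.01409 x 0.01561 = 0.0002199 mol.
From the balanced equation, 1 mol KIO3 reacts with 6 mol Na2S2O3, so n(Na2S2O3) = 0.0002199 x 6/1 = 0.001320 mol.
[Na2S2O3] = 0.001320 / 0.01858 L = 0.0710 M.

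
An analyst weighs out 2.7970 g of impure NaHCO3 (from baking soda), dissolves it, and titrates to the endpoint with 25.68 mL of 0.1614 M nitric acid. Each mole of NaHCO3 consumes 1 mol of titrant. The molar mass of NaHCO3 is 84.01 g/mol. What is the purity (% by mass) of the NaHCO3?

12.4%

n(HNO3) = 0.1614 x 0.02568 = 0.004145 mol.
n(NaHCO3) = 0.004145 / 1 = 0.004145 mol.
mass of NaHCO3 = 0.004145 x 84.01 = 0.3482 g.
% purity = 0.3482 / 2.7970 x 100 = 12.4%.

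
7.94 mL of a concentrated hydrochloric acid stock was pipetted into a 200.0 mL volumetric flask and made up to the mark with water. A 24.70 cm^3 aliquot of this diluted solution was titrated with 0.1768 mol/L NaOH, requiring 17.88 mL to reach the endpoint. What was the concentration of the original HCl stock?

3.22 M

n(NaOH) = 0.1768 x 0.01788 = 0.003161 mol.
n(HCl) in the aliquot = 0.003161 mol.
[diluted HCl] = 0.003161 / 0.02470 = 0.1280 M.
Dilution factor = 200.0/7.940 = 25.19, so [stock] = 0.1280 x 25.19 = 3.22 M.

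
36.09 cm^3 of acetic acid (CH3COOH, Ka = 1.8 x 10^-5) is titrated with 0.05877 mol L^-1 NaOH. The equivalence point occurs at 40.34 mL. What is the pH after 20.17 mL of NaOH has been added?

20.17 mL is exactly half the equivalence volume (40.34/2), i.e. the half-equivalence point.
There, n(HA) = n(A^-), so pH = pKa = -log(1.8 x 10^-5) = 4.74.

4.74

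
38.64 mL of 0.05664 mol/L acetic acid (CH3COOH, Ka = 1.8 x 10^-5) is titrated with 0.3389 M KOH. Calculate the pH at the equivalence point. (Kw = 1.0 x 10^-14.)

8.72

n(CH3COOH) = 0.05664 x 0.03864 = 0.002189 mol; V(KOH) at equivalence = 0.002189/0.3389 = 0.006458 L.
At equivalence all the acid is converted to CH3COO-; total volume = 0.03864 + 0.006458 = 0.04510 L, so [CH3COO-] = 0.002189/0.04510 = 0.04853 M.
Kb = Kw/Ka = 1.0e-14 / 1.8 x 10^-5 = 5.56e-10.
[OH^-] = sqrt(Kb x [CH3COO-]) = sqrt(5.56e-10 x 0.04853) = 5.19e-6 M.
pOH = 5.28, so pH = 14.00 - 5.28 = 8.72.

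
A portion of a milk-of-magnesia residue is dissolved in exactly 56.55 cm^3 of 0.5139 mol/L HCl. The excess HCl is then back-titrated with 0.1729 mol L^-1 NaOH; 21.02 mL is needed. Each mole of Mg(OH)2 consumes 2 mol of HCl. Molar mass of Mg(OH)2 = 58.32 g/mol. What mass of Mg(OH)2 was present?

0.741 g

Total n(HCl) added = 0.5139 x 0.05655 = 0.02906 mol.
n(NaOH) used = 0.1729 x 0.02102 = 0.003634 mol, which equals the excess n(HCl).
So n(HCl) consumed by the sample = 0.02906 - 0.003634 = 0.02543 mol.
n(Mg(OH)2) = 0.02543 / 2 = 0.01271 mol.
mass = 0.01271 mol x 58.32 g/mol = 0.741 g.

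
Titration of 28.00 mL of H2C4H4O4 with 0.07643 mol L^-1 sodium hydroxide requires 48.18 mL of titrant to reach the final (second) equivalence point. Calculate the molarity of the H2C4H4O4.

0.0658 M

n(NaOH) = 0.07643 x 0.04818 = 0.003682 mol.
At the final (second) equivalence point, 2 mol OH^- react per mol H2C4H4O4, so n(H2C4H4O4) = 0.003682 / 2 = 0.001841 mol.
[H2C4H4O4] = 0.001841 / 0.02800 L = 0.0658 M.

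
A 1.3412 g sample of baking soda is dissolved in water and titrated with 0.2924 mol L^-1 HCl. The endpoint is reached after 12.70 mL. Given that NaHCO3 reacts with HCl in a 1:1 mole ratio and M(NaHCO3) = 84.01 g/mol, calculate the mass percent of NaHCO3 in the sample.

n(HCl) = 0.2924 x 0.01270 = 0.003713 mol.
n(NaHCO3) = 0.003713 / 1 = 0.003713 mol.
mass of NaHCO3 = 0.003713 x 84.01 = 0.3120 g.
% purity = 0.3120 / 1.3412 x 100 = 23.3%.

23.3%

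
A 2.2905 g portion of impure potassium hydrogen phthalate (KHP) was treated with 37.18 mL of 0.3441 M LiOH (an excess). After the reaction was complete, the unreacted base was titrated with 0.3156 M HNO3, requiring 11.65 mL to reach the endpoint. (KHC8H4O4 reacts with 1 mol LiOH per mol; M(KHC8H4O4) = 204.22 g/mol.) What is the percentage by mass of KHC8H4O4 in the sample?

Total n(LiOH) added = 0.3441 x 0.03718 = 0.01279 mol.
n(HNO3) used = 0.3156 x 0.01165 = 0.003677 mol, which equals the excess n(LiOH).
So n(LiOH) consumed by the sample = 0.01279 - 0.003677 = 0.009117 mol.
n(KHC8H4O4) = 0.009117 / 1 = 0.009117 mol.
mass KHC8H4O4 = 0.009117 x 204.22 = 1.862 g, so %KHC8H4O4 = 1.862/2.2905 x 100 = 81.3%.

81.3%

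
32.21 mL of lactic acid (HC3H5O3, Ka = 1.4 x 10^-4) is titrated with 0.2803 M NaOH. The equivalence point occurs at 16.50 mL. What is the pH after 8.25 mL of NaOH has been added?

3.85

8.25 mL is exactly half the equivalence volume (16.50/2), i.e. the half-equivalence point.
There, n(HA) = n(A^-), so pH = pKa = -log(1.4 x 10^-4) = 3.85.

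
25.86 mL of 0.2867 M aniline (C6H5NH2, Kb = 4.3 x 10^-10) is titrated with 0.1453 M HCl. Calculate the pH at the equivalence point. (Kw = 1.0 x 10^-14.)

n(C6H5NH2) = 0.2867 x 0.02586 = 0.007414 mol; V(HCl) at equivalence = 0.007414/0.1453 = 0.05103 L.
At equivalence the base is fully converted to C6H5NH3+; total volume = 0.07689 L, so [C6H5NH3+] = 0.007414/0.07689 = 0.09643 M.
Ka(C6H5NH3+) = Kw/Kb = 1.0e-14 / 4.3 x 10^-10 = 2.33e-5.
[H^+] = sqrt(Ka x [C6H5NH3+]) = sqrt(2.33e-5 x 0.09643) = 0.00150 M.
pH = -log(0.00150) = 2.82.

2.82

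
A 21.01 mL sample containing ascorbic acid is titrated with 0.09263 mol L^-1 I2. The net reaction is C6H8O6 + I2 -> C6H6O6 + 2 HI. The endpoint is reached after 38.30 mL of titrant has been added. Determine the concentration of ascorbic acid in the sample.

n(I2) = 0.09263 x 0.03830 = 0.003548 mol.
From the balanced equation, 1 mol I2 reacts with 1 mol ascorbic acid, so n(ascorbic acid) = 0.003548 x 1/1 = 0.003548 mol.
[ascorbic acid] = 0.003548 / 0.02101 L = 0.169 M.

0.169 M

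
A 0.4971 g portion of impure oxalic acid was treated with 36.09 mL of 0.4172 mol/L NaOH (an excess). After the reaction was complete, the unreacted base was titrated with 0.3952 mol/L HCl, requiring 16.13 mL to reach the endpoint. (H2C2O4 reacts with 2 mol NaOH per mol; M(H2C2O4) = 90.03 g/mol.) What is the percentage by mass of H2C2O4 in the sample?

Total n(NaOH) added = 0.4172 x 0.03609 = 0.01506 mol.
n(HCl) used = 0.3952 x 0.01613 = 0.006375 mol, which equals the excess n(NaOH).
So n(NaOH) consumed by the sample = 0.01506 - 0.006375 = 0.008682 mol.
n(H2C2O4) = 0.008682 / 2 = 0.004341 mol.
mass H2C2O4 = 0.004341 x 90.03 = 0.3908 g, so %H2C2O4 = 0.3908/0.4971 x 100 = 78.6%.

78.6%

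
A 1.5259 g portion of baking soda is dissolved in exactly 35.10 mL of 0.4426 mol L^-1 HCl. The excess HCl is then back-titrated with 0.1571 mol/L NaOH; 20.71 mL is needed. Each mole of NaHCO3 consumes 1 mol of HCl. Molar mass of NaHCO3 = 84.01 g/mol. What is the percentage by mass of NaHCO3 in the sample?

67.6%

Total n(HCl) added = 0.4426 x 0.03510 = 0.01554 mol.
n(NaOH) used = 0.1571 x 0.02071 = 0.003254 mol, which equals the excess n(HCl).
So n(HCl) consumed by the sample = 0.01554 - 0.003254 = 0.01228 mol.
n(NaHCO3) = 0.01228 / 1 = 0.01228 mol.
mass NaHCO3 = 0.01228 x 84.01 = 1.032 g, so %NaHCO3 = 1.032/1.5259 x 100 = 67.6%.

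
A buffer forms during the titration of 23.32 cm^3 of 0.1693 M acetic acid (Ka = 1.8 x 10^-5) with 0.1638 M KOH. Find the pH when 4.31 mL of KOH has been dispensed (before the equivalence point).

Initial n(CH3COOH) = 0.1693 x 0.02332 = 0.003948 mol.
n(KOH) added = 0.1638 x 0.004310 = 0.0007060 mol, converting that many moles of CH3COOH to CH3COO-.
Remaining n(CH3COOH) = 0.003242 mol; n(CH3COO-) = 0.0007060 mol.
By Henderson-Hasselbalch, pH = pKa + log([A^-]/[HA]) = 4.74 + log(0.0007060/0.003242) = 4.74 + (-0.66) = 4.08.

4.08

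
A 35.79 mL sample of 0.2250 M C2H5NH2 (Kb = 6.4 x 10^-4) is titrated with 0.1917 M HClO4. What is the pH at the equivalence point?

n(C2H5NH2) = 0.2250 x 0.03579 = 0.008053 mol; V(HClO4) at equivalence = 0.008053/0.1917 = 0.04201 L.
At equivalence the base is fully converted to C2H5NH3+; total volume = 0.07780 L, so [C2H5NH3+] = 0.008053/0.07780 = 0.1035 M.
Ka(C2H5NH3+) = Kw/Kb = 1.0e-14 / 6.4 x 10^-4 = 1.56e-11.
[H^+] = sqrt(Ka x [C2H5NH3+]) = sqrt(1.56e-11 x 0.1035) = 1.27e-6 M.
pH = -log(1.27e-6) = 5.90.

5.90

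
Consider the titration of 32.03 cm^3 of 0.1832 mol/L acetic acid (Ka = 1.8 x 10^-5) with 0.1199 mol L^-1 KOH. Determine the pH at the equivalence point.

8.80

n(CH3COOH) = 0.1832 x 0.03203 = 0.005868 mol; V(KOH) at equivalence = 0.005868/0.1199 = 0.04894 L.
At equivalence all the acid is converted to CH3COO-; total volume = 0.03203 + 0.04894 = 0.08097 L, so [CH3COO-] = 0.005868/0.08097 = 0.07247 M.
Kb = Kw/Ka = 1.0e-14 / 1.8 x 10^-5 = 5.56e-10.
[OH^-] = sqrt(Kb x [CH3COO-]) = sqrt(5.56e-10 x 0.07247) = 6.35e-6 M.
pOH = 5.20, so pH = 14.00 - 5.20 = 8.80.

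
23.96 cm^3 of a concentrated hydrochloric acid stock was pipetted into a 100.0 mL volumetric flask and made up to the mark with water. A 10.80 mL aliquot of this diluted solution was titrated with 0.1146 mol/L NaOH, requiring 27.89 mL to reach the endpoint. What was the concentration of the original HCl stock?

n(NaOH) = 0.1146 x 0.02789 = 0.003196 mol.
n(HCl) in the aliquot = 0.003196 mol.
[diluted HCl] = 0.003196 / 0.01080 = 0.2959 M.
Dilution factor = 100.0/23.96 = 4.174, so [stock] = 0.2959 x 4.174 = 1.24 M.

1.24 M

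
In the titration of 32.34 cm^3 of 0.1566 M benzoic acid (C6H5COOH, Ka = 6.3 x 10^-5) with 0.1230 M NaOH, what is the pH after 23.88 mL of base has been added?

4.34

Initial n(C6H5COOH) = 0.1566 x 0.03234 = 0.005064 mol.
n(NaOH) added = 0.1230 x 0.02388 = 0.002937 mol, converting that many moles of C6H5COOH to C6H5COO-.
Remaining n(C6H5COOH) = 0.002127 mol; n(C6H5COO-) = 0.002937 mol.
By Henderson-Hasselbalch, pH = pKa + log([A^-]/[HA]) = 4.20 + log(0.002937/0.002127) = 4.20 + (+0.14) = 4.34.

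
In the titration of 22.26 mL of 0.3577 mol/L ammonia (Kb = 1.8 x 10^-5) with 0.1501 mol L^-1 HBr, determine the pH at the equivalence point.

5.12

n(NH3) = 0.3577 x 0.02226 = 0.007962 mol; V(HBr) at equivalence = 0.007962/0.1501 = 0.05305 L.
At equivalence the base is fully converted to NH4+; total volume = 0.07531 L, so [NH4+] = 0.007962/0.07531 = 0.1057 M.
Ka(NH4+) = Kw/Kb = 1.0e-14 / 1.8 x 10^-5 = 5.56e-10.
[H^+] = sqrt(Ka x [NH4+]) = sqrt(5.56e-10 x 0.1057) = 7.66e-6 M.
pH = -log(7.66e-6) = 5.12.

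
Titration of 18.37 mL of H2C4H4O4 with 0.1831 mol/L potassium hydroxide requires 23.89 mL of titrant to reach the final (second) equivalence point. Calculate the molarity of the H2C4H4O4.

0.119 M

n(KOH) = 0.1831 x 0.02389 = 0.004374 mol.
At the final (second) equivalence point, 2 mol OH^- react per mol H2C4H4O4, so n(H2C4H4O4) = 0.004374 / 2 = 0.002187 mol.
[H2C4H4O4] = 0.002187 / 0.01837 L = 0.119 M.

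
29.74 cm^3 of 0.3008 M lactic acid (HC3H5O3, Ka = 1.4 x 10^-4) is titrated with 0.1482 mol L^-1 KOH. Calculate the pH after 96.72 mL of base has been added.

12.63

n(acid) = 0.3008 x 0.02974 = 0.008946 mol; n(KOH) added = 0.1482 x 0.09672 = 0.01433 mol.
Base is in excess by 0.01433 - 0.008946 = 0.005388 mol in a total volume of 0.1265 L.
[OH^-] = 0.005388/0.1265 = 0.04261 M, so pOH = 1.37 and pH = 14.00 - 1.37 = 12.63.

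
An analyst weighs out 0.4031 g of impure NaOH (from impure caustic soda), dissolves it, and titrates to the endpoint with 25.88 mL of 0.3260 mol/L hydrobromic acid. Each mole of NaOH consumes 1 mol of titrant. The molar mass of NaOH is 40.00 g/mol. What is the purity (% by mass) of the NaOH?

83.7%

n(HBr) = 0.3260 x 0.02588 = 0.008437 mol.
n(NaOH) = 0.008437 / 1 = 0.008437 mol.
mass of NaOH = 0.008437 x 40.00 = 0.3375 g.
% purity = 0.3375 / 0.4031 x 100 = 83.7%.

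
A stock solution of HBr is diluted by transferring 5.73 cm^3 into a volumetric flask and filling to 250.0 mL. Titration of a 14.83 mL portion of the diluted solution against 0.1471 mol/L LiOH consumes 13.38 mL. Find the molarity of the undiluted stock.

n(LiOH) = 0.1471 x 0.01338 = 0.001968 mol.
n(HBr) in the aliquot = 0.001968 mol.
[diluted HBr] = 0.001968 / 0.01483 = 0.1327 M.
Dilution factor = 250.0/5.730 = 43.63, so [stock] = 0.1327 x 43.63 = 5.79 M.

5.79 M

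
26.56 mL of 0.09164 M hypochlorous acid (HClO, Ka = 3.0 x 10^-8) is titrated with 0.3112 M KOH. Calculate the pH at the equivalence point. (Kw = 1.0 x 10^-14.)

10.19

n(HClO) = 0.09164 x 0.02656 = 0.002434 mol; V(KOH) at equivalence = 0.002434/0.3112 = 0.007821 L.
At equivalence all the acid is converted to ClO-; total volume = 0.02656 + 0.007821 = 0.03438 L, so [ClO-] = 0.002434/0.03438 = 0.07079 M.
Kb = Kw/Ka = 1.0e-14 / 3.0 x 10^-8 = 3.33e-7.
[OH^-] = sqrt(Kb x [ClO-]) = sqrt(3.33e-7 x 0.07079) = 0.000154 M.
pOH = 3.81, so pH = 14.00 - 3.81 = 10.19.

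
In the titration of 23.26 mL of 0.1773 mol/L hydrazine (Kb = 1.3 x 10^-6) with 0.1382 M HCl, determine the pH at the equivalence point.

n(N2H4) = 0.1773 x 0.02326 = 0.004124 mol; V(HCl) at equivalence = 0.004124/0.1382 = 0.02984 L.
At equivalence the base is fully converted to N2H5+; total volume = 0.05310 L, so [N2H5+] = 0.004124/0.05310 = 0.07766 M.
Ka(N2H5+) = Kw/Kb = 1.0e-14 / 1.3 x 10^-6 = 7.69e-9.
[H^+] = sqrt(Ka x [N2H5+]) = sqrt(7.69e-9 x 0.07766) = 2.44e-5 M.
pH = -log(2.44e-5) = 4.61.

4.61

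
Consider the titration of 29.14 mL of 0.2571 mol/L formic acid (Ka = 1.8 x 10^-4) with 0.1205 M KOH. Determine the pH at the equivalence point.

n(HCOOH) = 0.2571 x 0.02914 = 0.007492 mol; V(KOH) at equivalence = 0.007492/0.1205 = 0.06217 L.
At equivalence all the acid is converted to HCOO-; total volume = 0.02914 + 0.06217 = 0.09131 L, so [HCOO-] = 0.007492/0.09131 = 0.08205 M.
Kb = Kw/Ka = 1.0e-14 / 1.8 x 10^-4 = 5.56e-11.
[OH^-] = sqrt(Kb x [HCOO-]) = sqrt(5.56e-11 x 0.08205) = 2.13e-6 M.
pOH = 5.67, so pH = 14.00 - 5.67 = 8.33.

8.33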